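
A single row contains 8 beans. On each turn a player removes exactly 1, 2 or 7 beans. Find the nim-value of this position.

Compute g(0), g(1), … for moves {1, 2, 7}:
k:     0  1  2  3  4  5  6  7  8
g(k):  0  1  2  0  1  2  0  1  2
So g(8) = 2.

2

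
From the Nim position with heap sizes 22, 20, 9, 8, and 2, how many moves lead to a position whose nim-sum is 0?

Bitwise XOR of the heap sizes:
  10110  (22)
  10100  (20)
  01001  (9)
  01000  (8)
  00010  (2)
  -----
  00001  (1)
The overall nim-sum is X = 1. A heap of size p has a winning move iff p XOR X < p (reduce it to p XOR X).
  22: 22 XOR 1 = 23 ≥ 22 — no move.
  20: 20 XOR 1 = 21 ≥ 20 — no move.
  9: 9 XOR 1 = 8 < 9 — winning move (to 8).
  8: 8 XOR 1 = 9 ≥ 8 — no move.
  2: 2 XOR 1 = 3 ≥ 2 — no move.
That gives 1 winning move.

1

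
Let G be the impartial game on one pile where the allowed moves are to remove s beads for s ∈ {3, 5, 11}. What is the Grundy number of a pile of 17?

0

Grundy values for subtraction set {3, 5, 11}:
k:     0  1  2  3  4  5  6  7  8  9 10 11 12 13 14 15 16 17
g(k):  0  0  0  1  1  1  2  2  0  0  0  1  1  1  2  2  0  0
So g(17) = 0.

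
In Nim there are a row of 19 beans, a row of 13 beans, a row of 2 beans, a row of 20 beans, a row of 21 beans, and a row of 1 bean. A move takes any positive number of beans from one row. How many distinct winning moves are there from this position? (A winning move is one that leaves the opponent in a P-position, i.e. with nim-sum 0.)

3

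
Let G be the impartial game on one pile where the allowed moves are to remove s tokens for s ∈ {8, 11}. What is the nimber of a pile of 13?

Compute g(0), g(1), … for moves {8, 11}:
k:     0  1  2  3  4  5  6  7  8  9 10 11 12 13
g(k):  0  0  0  0  0  0  0  0  1  1  1  1  1  1
So g(13) = 1.

1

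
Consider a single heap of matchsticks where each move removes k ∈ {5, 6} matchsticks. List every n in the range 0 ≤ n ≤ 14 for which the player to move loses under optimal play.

0, 1, 2, 3, 4, 11, 12, 13, 14

Build the Grundy sequence with g(k) = mex{g(k−s) : s ∈ {5, 6}, s ≤ k}:
k:     0  1  2  3  4  5  6  7  8  9 10 11 12 13 14
g(k):  0  0  0  0  0  1  1  1  1  1  2  0  0  0  0
The P-positions (g = 0) in 0..14 are 0, 1, 2, 3, 4, 11, 12, 13, 14.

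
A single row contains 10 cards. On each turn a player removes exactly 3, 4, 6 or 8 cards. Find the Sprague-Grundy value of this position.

3

Compute g(0), g(1), … for moves {3, 4, 6, 8}:
k:     0  1  2  3  4  5  6  7  8  9 10
g(k):  0  0  0  1  1  1  2  2  2  3  3
So g(10) = 3.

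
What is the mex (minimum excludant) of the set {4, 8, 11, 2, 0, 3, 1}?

The values 0, 1, 2, 3, 4 are all present; 5 is the first non-negative integer missing from the set.

5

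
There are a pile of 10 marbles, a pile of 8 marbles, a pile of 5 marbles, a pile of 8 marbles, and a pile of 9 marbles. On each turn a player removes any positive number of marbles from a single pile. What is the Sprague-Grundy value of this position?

6

Compute the nim-sum pairwise:
10 XOR 8 = 2
2 XOR 5 = 7
7 XOR 8 = 15
15 XOR 9 = 6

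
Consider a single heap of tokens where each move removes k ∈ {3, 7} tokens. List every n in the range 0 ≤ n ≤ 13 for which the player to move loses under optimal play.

0, 1, 2, 6, 10, 11, 12

Compute g(0), g(1), … for moves {3, 7}:
g(0) = mex{} = 0
g(1) = mex{} = 0
g(2) = mex{} = 0
g(3) = mex{0} = 1
g(4) = mex{0} = 1
g(5) = mex{0} = 1
g(6) = mex{1} = 0
g(7) = mex{0,1} = 2
g(8) = mex{0,1} = 2
g(9) = mex{0} = 1
g(10) = mex{1,2} = 0
g(11) = mex{1,2} = 0
g(12) = mex{1} = 0
g(13) = mex{0} = 1
The P-positions (g = 0) in 0..13 are 0, 1, 2, 6, 10, 11, 12.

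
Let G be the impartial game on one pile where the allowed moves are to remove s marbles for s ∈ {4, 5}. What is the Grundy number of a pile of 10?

0

Grundy values for subtraction set {4, 5}:
g(0) = mex{} = 0
g(1) = mex{} = 0
g(2) = mex{} = 0
g(3) = mex{} = 0
g(4) = mex{0} = 1
g(5) = mex{0} = 1
g(6) = mex{0} = 1
g(7) = mex{0} = 1
g(8) = mex{0,1} = 2
g(9) = mex{1} = 0
g(10) = mex{1} = 0
So g(10) = 0.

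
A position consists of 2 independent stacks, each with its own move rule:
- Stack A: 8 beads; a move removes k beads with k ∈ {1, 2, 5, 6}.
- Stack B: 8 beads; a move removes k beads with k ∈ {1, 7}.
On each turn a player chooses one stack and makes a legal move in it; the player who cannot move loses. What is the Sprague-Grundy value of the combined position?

Build the Grundy sequence for stack A with g(k) = mex{g(k−s) : s ∈ {1, 2, 5, 6}, s ≤ k}:
g(0) = mex{} = 0
g(1) = mex{0} = 1
g(2) = mex{0,1} = 2
g(3) = mex{1,2} = 0
g(4) = mex{0,2} = 1
g(5) = mex{0,1} = 2
g(6) = mex{0,1,2} = 3
g(7) = mex{1,2,3} = 0
g(8) = mex{0,2,3} = 1
So g(8) = 1.
Build the Grundy sequence for stack B with g(k) = mex{g(k−s) : s ∈ {1, 7}, s ≤ k}:
g(0) = mex{} = 0
g(1) = mex{0} = 1
g(2) = mex{1} = 0
g(3) = mex{0} = 1
g(4) = mex{1} = 0
g(5) = mex{0} = 1
g(6) = mex{1} = 0
g(7) = mex{0} = 1
g(8) = mex{1} = 0
So g(8) = 0.
The value of a disjunctive sum is the nim-sum of the parts.
Combined value = 1 XOR 0 = 1.

1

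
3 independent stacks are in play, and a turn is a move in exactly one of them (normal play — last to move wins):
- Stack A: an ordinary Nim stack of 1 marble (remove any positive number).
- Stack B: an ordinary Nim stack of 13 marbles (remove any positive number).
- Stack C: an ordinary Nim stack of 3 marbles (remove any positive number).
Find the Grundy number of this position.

Stack A is a plain Nim stack of size 1, so its Grundy value is 1.
Stack B is a plain Nim stack of size 13, so its Grundy value is 13.
Stack C is a plain Nim stack of size 3, so its Grundy value is 3.
By the Sprague-Grundy theorem, the Grundy value of a sum of independent games is the XOR of the component values.
Combined value = 1 XOR 13 XOR 3 = 15.

15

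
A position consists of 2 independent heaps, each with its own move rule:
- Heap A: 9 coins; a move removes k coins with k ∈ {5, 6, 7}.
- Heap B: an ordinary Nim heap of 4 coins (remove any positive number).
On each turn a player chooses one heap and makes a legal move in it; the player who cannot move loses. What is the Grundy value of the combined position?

For heap A, compute g(0), g(1), … with moves {5, 6, 7}:
g(0) = mex{} = 0
g(1) = mex{} = 0
g(2) = mex{} = 0
g(3) = mex{} = 0
g(4) = mex{} = 0
g(5) = mex{0} = 1
g(6) = mex{0} = 1
g(7) = mex{0} = 1
g(8) = mex{0} = 1
g(9) = mex{0} = 1
So g(9) = 1.
Heap B is a plain Nim heap of size 4, so its Grundy value is 4.
The value of a disjunctive sum is the nim-sum of the parts.
Combined value = 1 XOR 4 = 5.

5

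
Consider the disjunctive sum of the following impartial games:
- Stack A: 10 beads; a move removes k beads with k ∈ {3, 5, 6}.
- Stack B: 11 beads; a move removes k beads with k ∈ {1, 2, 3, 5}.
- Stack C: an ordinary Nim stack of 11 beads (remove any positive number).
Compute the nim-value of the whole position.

8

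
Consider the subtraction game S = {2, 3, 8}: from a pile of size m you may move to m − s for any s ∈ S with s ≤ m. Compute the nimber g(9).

Build the Grundy sequence with g(k) = mex{g(k−s) : s ∈ {2, 3, 8}, s ≤ k}:
k:     0  1  2  3  4  5  6  7  8  9
g(k):  0  0  1  1  2  0  0  1  1  2
So g(9) = 2.

2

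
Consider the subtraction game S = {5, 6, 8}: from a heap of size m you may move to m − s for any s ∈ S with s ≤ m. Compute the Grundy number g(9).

Compute g(0), g(1), … for moves {5, 6, 8}:
g(0) = mex{} = 0
g(1) = mex{} = 0
g(2) = mex{} = 0
g(3) = mex{} = 0
g(4) = mex{} = 0
g(5) = mex{0} = 1
g(6) = mex{0} = 1
g(7) = mex{0} = 1
g(8) = mex{0} = 1
g(9) = mex{0} = 1
So g(9) = 1.

1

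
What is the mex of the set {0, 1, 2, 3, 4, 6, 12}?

5

The values 0, 1, 2, 3, 4 are all present; 5 is the first non-negative integer missing from the set.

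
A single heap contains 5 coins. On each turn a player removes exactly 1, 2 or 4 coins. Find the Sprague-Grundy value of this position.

Compute g(0), g(1), … for moves {1, 2, 4}:
k:     0  1  2  3  4  5
g(k):  0  1  2  0  1  2
So g(5) = 2.

2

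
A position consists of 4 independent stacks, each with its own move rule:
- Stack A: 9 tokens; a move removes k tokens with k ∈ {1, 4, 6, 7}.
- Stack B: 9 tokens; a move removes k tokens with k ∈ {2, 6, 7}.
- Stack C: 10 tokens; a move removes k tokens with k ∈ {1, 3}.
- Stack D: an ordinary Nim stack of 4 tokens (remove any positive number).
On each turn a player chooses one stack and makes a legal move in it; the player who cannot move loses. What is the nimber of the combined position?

For stack A, compute g(0), g(1), … with moves {1, 4, 6, 7}:
g(0) = mex{} = 0
g(1) = mex{0} = 1
g(2) = mex{1} = 0
g(3) = mex{0} = 1
g(4) = mex{0,1} = 2
g(5) = mex{1,2} = 0
g(6) = mex{0} = 1
g(7) = mex{0,1} = 2
g(8) = mex{0,1,2} = 3
g(9) = mex{0,1,3} = 2
So g(9) = 2.
Grundy values for stack B (subtraction set {2, 6, 7}):
g(0) = mex{} = 0
g(1) = mex{} = 0
g(2) = mex{0} = 1
g(3) = mex{0} = 1
g(4) = mex{1} = 0
g(5) = mex{1} = 0
g(6) = mex{0} = 1
g(7) = mex{0} = 1
g(8) = mex{0,1} = 2
g(9) = mex{1} = 0
So g(9) = 0.
For stack C, compute g(0), g(1), … with moves {1, 3}:
k:     0  1  2  3  4  5  6  7  8  9 10
g(k):  0  1  0  1  0  1  0  1  0  1  0
So g(10) = 0.
Stack D is a plain Nim stack of size 4, so its Grundy value is 4.
By the Sprague-Grundy theorem, the Grundy value of a sum of independent games is the XOR of the component values.
Combined value = 2 ⊕ 0 ⊕ 0 ⊕ 4 = 6.

6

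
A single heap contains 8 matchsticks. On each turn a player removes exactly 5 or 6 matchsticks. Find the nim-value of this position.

Compute g(0), g(1), … for moves {5, 6}:
k:     0  1  2  3  4  5  6  7  8
g(k):  0  0  0  0  0  1  1  1  1
So g(8) = 1.

1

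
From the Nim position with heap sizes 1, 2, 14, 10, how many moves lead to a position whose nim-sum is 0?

1

Bitwise XOR of the heap sizes:
  0001  (1)
  0010  (2)
  1110  (14)
  1010  (10)
  ----
  0111  (7)
The overall nim-sum is X = 7. A heap of size p has a winning move iff p XOR X < p (reduce it to p XOR X).
  1: 1 XOR 7 = 6 ≥ 1 — no move.
  2: 2 XOR 7 = 5 ≥ 2 — no move.
  14: 14 XOR 7 = 9 < 14 — winning move (to 9).
  10: 10 XOR 7 = 13 ≥ 10 — no move.
That gives 1 winning move.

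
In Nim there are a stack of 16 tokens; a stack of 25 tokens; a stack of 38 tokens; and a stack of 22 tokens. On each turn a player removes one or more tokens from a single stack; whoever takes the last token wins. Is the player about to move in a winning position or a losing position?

Winning position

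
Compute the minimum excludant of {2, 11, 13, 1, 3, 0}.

The values 0, 1, 2, 3 are all present; 4 is the first non-negative integer missing from the set.

4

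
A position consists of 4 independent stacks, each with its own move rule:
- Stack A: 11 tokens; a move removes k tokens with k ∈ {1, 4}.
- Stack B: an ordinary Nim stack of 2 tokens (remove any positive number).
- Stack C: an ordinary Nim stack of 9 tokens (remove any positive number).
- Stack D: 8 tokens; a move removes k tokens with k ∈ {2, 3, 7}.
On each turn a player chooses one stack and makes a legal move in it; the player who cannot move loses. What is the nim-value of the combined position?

11

Grundy values for stack A (subtraction set {1, 4}):
g(0) = mex{} = 0
g(1) = mex{0} = 1
g(2) = mex{1} = 0
g(3) = mex{0} = 1
g(4) = mex{0,1} = 2
g(5) = mex{1,2} = 0
g(6) = mex{0} = 1
g(7) = mex{1} = 0
g(8) = mex{0,2} = 1
g(9) = mex{0,1} = 2
g(10) = mex{1,2} = 0
g(11) = mex{0} = 1
So g(11) = 1.
Stack B is a plain Nim stack of size 2, so its Grundy value is 2.
Stack C is a plain Nim stack of size 9, so its Grundy value is 9.
For stack D, compute g(0), g(1), … with moves {2, 3, 7}:
g(0) = mex{} = 0
g(1) = mex{} = 0
g(2) = mex{0} = 1
g(3) = mex{0} = 1
g(4) = mex{0,1} = 2
g(5) = mex{1} = 0
g(6) = mex{1,2} = 0
g(7) = mex{0,2} = 1
g(8) = mex{0} = 1
So g(8) = 1.
The value of a disjunctive sum is the nim-sum of the parts.
Combined value = 1 XOR 2 XOR 9 XOR 1 = 11.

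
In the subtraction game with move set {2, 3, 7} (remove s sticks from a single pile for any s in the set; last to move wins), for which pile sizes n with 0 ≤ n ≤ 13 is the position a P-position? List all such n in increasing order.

0, 1, 5, 6, 10, 11

Grundy values for subtraction set {2, 3, 7}:
k:     0  1  2  3  4  5  6  7  8  9 10 11 12 13
g(k):  0  0  1  1  2  0  0  1  1  2  0  0  1  1
The P-positions (g = 0) in 0..13 are 0, 1, 5, 6, 10, 11.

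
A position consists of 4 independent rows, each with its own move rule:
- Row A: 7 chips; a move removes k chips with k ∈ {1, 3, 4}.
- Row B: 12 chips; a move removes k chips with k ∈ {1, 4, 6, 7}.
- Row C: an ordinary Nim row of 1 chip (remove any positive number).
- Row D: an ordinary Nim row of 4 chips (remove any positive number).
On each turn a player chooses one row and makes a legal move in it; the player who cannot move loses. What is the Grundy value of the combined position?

7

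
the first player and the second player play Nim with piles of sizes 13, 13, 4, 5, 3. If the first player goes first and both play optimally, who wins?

the first player wins

In binary:
  1101  (13)
  1101  (13)
  0100  (4)
  0101  (5)
  0011  (3)
  ----
  0010  (2)
The nim-sum is 2 ≠ 0, so this is an N-position: the player to move can win; the first player has a winning move.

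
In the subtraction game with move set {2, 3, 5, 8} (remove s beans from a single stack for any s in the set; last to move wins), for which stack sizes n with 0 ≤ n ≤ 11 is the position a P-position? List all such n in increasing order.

0, 1, 7, 11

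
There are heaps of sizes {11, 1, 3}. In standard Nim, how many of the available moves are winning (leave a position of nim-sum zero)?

1

Compute the nim-sum pairwise:
11 ^ 1 = 10
10 ^ 3 = 9
The overall nim-sum is X = 9. A heap of size p has a winning move iff p XOR X < p (reduce it to p XOR X).
  11: 11 XOR 9 = 2 < 11 — winning move (to 2).
  1: 1 XOR 9 = 8 ≥ 1 — no move.
  3: 3 XOR 9 = 10 ≥ 3 — no move.
That gives 1 winning move.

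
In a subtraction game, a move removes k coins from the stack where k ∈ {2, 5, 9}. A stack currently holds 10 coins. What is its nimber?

1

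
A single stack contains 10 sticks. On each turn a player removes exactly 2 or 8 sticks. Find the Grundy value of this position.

Build the Grundy sequence with g(k) = mex{g(k−s) : s ∈ {2, 8}, s ≤ k}:
g(0) = mex{} = 0
g(1) = mex{} = 0
g(2) = mex{0} = 1
g(3) = mex{0} = 1
g(4) = mex{1} = 0
g(5) = mex{1} = 0
g(6) = mex{0} = 1
g(7) = mex{0} = 1
g(8) = mex{0,1} = 2
g(9) = mex{0,1} = 2
g(10) = mex{1,2} = 0
So g(10) = 0.

0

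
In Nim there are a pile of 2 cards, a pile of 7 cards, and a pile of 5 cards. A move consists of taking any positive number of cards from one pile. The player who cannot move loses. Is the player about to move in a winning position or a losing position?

In binary:
  010  (2)
  111  (7)
  101  (5)
  ---
  000  (0)
The nim-sum is 0, so this is a P-position: the player to move is in a losing position under optimal play.

Losing position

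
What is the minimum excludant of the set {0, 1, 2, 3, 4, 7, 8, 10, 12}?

The values 0, 1, 2, 3, 4 are all present; 5 is the first non-negative integer missing from the set.

5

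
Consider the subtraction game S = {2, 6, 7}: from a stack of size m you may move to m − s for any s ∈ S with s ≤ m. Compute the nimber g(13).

0

Build the Grundy sequence with g(k) = mex{g(k−s) : s ∈ {2, 6, 7}, s ≤ k}:
k:     0  1  2  3  4  5  6  7  8  9 10 11 12 13
g(k):  0  0  1  1  0  0  1  1  2  0  3  1  2  0
So g(13) = 0.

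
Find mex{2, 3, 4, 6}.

0

0 is not in the set, so the mex is 0.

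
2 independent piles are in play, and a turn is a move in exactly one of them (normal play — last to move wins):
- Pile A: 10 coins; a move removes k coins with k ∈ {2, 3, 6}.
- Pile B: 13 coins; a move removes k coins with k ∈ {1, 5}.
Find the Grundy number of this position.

1

For pile A, compute g(0), g(1), … with moves {2, 3, 6}:
g(0) = mex{} = 0
g(1) = mex{} = 0
g(2) = mex{0} = 1
g(3) = mex{0} = 1
g(4) = mex{0,1} = 2
g(5) = mex{1} = 0
g(6) = mex{0,1,2} = 3
g(7) = mex{0,2} = 1
g(8) = mex{0,1,3} = 2
g(9) = mex{1,3} = 0
g(10) = mex{1,2} = 0
So g(10) = 0.
Build the Grundy sequence for pile B with g(k) = mex{g(k−s) : s ∈ {1, 5}, s ≤ k}:
g(0) = mex{} = 0
g(1) = mex{0} = 1
g(2) = mex{1} = 0
g(3) = mex{0} = 1
g(4) = mex{1} = 0
g(5) = mex{0} = 1
g(6) = mex{1} = 0
g(7) = mex{0} = 1
g(8) = mex{1} = 0
g(9) = mex{0} = 1
g(10) = mex{1} = 0
g(11) = mex{0} = 1
g(12) = mex{1} = 0
g(13) = mex{0} = 1
So g(13) = 1.
By the Sprague-Grundy theorem, the Grundy value of a sum of independent games is the XOR of the component values.
Combined value = 0 ⊕ 1 = 1.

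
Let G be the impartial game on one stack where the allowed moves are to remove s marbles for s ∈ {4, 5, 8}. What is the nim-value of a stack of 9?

2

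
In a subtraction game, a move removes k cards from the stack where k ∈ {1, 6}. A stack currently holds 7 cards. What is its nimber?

0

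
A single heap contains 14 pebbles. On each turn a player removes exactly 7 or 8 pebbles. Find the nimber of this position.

2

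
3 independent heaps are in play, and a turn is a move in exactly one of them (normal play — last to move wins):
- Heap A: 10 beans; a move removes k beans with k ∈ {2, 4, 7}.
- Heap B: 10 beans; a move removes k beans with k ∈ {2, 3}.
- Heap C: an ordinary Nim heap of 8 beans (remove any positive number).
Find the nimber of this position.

10

Grundy values for heap A (subtraction set {2, 4, 7}):
g(0) = mex{} = 0
g(1) = mex{} = 0
g(2) = mex{0} = 1
g(3) = mex{0} = 1
g(4) = mex{0,1} = 2
g(5) = mex{0,1} = 2
g(6) = mex{1,2} = 0
g(7) = mex{0,1,2} = 3
g(8) = mex{0,2} = 1
g(9) = mex{1,2,3} = 0
g(10) = mex{0,1} = 2
So g(10) = 2.
Build the Grundy sequence for heap B with g(k) = mex{g(k−s) : s ∈ {2, 3}, s ≤ k}:
k:     0  1  2  3  4  5  6  7  8  9 10
g(k):  0  0  1  1  2  0  0  1  1  2  0
So g(10) = 0.
Heap C is a plain Nim heap of size 8, so its Grundy value is 8.
By the Sprague-Grundy theorem, the Grundy value of a sum of independent games is the XOR of the component values.
Combined value = 2 ⊕ 0 ⊕ 8 = 10.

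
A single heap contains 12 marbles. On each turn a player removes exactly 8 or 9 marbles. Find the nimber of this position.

1

Compute g(0), g(1), … for moves {8, 9}:
k:     0  1  2  3  4  5  6  7  8  9 10 11 12
g(k):  0  0  0  0  0  0  0  0  1  1  1  1  1
So g(12) = 1.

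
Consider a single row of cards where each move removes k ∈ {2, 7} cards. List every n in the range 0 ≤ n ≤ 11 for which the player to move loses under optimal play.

0, 1, 4, 5, 9, 10

Compute g(0), g(1), … for moves {2, 7}:
g(0) = mex{} = 0
g(1) = mex{} = 0
g(2) = mex{0} = 1
g(3) = mex{0} = 1
g(4) = mex{1} = 0
g(5) = mex{1} = 0
g(6) = mex{0} = 1
g(7) = mex{0} = 1
g(8) = mex{0,1} = 2
g(9) = mex{1} = 0
g(10) = mex{1,2} = 0
g(11) = mex{0} = 1
The P-positions (g = 0) in 0..11 are 0, 1, 4, 5, 9, 10.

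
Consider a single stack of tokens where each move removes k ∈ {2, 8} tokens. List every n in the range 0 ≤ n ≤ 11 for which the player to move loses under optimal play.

0, 1, 4, 5, 10, 11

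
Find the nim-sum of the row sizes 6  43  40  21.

Bitwise XOR of the heap sizes:
  000110  (6)
  101011  (43)
  101000  (40)
  010101  (21)
  ------
  010000  (16)

16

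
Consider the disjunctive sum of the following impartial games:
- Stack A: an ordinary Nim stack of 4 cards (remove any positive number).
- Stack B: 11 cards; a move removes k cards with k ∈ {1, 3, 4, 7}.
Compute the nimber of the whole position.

Stack A is a plain Nim stack of size 4, so its Grundy value is 4.
Build the Grundy sequence for stack B with g(k) = mex{g(k−s) : s ∈ {1, 3, 4, 7}, s ≤ k}:
k:     0  1  2  3  4  5  6  7  8  9 10 11
g(k):  0  1  0  1  2  3  2  3  0  1  0  1
So g(11) = 1.
By the Sprague-Grundy theorem, the Grundy value of a sum of independent games is the XOR of the component values.
Combined value = 4 ⊕ 1 = 5.

5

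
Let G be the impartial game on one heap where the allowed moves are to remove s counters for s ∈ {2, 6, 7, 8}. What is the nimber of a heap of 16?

Compute g(0), g(1), … for moves {2, 6, 7, 8}:
k:     0  1  2  3  4  5  6  7  8  9 10 11 12 13 14 15 16
g(k):  0  0  1  1  0  0  1  1  2  2  3  3  2  2  0  0  1
So g(16) = 1.

1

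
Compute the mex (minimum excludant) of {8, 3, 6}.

0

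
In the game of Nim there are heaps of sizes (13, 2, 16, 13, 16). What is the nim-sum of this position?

2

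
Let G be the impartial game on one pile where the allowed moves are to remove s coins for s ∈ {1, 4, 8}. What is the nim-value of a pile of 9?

2

Compute g(0), g(1), … for moves {1, 4, 8}:
k:     0  1  2  3  4  5  6  7  8  9
g(k):  0  1  0  1  2  0  1  0  1  2
So g(9) = 2.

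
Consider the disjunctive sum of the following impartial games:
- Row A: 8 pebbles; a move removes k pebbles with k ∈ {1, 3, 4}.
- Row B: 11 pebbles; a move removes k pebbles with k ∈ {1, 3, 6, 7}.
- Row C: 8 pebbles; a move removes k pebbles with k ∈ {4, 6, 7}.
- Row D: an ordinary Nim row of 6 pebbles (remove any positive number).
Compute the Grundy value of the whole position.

For row A, compute g(0), g(1), … with moves {1, 3, 4}:
g(0) = mex{} = 0
g(1) = mex{0} = 1
g(2) = mex{1} = 0
g(3) = mex{0} = 1
g(4) = mex{0,1} = 2
g(5) = mex{0,1,2} = 3
g(6) = mex{0,1,3} = 2
g(7) = mex{1,2} = 0
g(8) = mex{0,2,3} = 1
So g(8) = 1.
For row B, compute g(0), g(1), … with moves {1, 3, 6, 7}:
g(0) = mex{} = 0
g(1) = mex{0} = 1
g(2) = mex{1} = 0
g(3) = mex{0} = 1
g(4) = mex{1} = 0
g(5) = mex{0} = 1
g(6) = mex{0,1} = 2
g(7) = mex{0,1,2} = 3
g(8) = mex{0,1,3} = 2
g(9) = mex{0,1,2} = 3
g(10) = mex{0,1,3} = 2
g(11) = mex{0,1,2} = 3
So g(11) = 3.
Build the Grundy sequence for row C with g(k) = mex{g(k−s) : s ∈ {4, 6, 7}, s ≤ k}:
k:     0  1  2  3  4  5  6  7  8
g(k):  0  0  0  0  1  1  1  1  2
So g(8) = 2.
Row D is a plain Nim row of size 6, so its Grundy value is 6.
By the Sprague-Grundy theorem, the Grundy value of a sum of independent games is the XOR of the component values.
Combined value = 1 ⊕ 3 ⊕ 2 ⊕ 6 = 6.

6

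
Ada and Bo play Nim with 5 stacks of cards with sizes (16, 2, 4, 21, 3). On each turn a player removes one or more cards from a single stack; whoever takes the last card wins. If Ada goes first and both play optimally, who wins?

Compute the nim-sum pairwise:
16 XOR 2 = 18
18 XOR 4 = 22
22 XOR 21 = 3
3 XOR 3 = 0
The nim-sum is 0, so this is a P-position: the player to move is in a losing position under optimal play; Ada is about to move from it and so loses — Bo wins.

Bo wins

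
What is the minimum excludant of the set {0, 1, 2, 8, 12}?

3

The values 0, 1, 2 are all present; 3 is the first non-negative integer missing from the set.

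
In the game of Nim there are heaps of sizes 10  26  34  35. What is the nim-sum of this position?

17

Nim-sum: 10 XOR 26 XOR 34 XOR 35 = 17.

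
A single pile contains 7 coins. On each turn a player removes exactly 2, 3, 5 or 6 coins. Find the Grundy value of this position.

3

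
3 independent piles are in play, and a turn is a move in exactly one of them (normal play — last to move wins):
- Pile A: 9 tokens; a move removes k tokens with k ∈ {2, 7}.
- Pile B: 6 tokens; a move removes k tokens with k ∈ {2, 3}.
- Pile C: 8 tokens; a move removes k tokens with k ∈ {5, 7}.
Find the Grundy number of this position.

1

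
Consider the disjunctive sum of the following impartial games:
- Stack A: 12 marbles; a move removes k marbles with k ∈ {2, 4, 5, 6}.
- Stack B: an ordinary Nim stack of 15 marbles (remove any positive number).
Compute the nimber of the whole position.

13

Grundy values for stack A (subtraction set {2, 4, 5, 6}):
k:     0  1  2  3  4  5  6  7  8  9 10 11 12
g(k):  0  0  1  1  2  2  3  3  0  0  1  1  2
So g(12) = 2.
Stack B is a plain Nim stack of size 15, so its Grundy value is 15.
The value of a disjunctive sum is the nim-sum of the parts.
Combined value = 2 XOR 15 = 13.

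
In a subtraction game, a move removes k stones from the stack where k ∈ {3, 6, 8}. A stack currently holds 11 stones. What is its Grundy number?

0

Grundy values for subtraction set {3, 6, 8}:
g(0) = mex{} = 0
g(1) = mex{} = 0
g(2) = mex{} = 0
g(3) = mex{0} = 1
g(4) = mex{0} = 1
g(5) = mex{0} = 1
g(6) = mex{0,1} = 2
g(7) = mex{0,1} = 2
g(8) = mex{0,1} = 2
g(9) = mex{0,1,2} = 3
g(10) = mex{0,1,2} = 3
g(11) = mex{1,2} = 0
So g(11) = 0.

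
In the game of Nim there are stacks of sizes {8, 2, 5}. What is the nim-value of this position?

15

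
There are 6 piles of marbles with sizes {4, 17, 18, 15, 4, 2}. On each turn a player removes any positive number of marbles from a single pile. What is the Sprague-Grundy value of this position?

14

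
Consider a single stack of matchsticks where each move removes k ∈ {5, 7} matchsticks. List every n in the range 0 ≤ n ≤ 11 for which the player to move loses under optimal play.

0, 1, 2, 3, 4

Grundy values for subtraction set {5, 7}:
k:     0  1  2  3  4  5  6  7  8  9 10 11
g(k):  0  0  0  0  0  1  1  1  1  1  2  2
The P-positions (g = 0) in 0..11 are 0, 1, 2, 3, 4.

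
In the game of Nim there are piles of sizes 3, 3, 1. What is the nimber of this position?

1

Nim-sum: 3 ⊕ 3 ⊕ 1 = 1.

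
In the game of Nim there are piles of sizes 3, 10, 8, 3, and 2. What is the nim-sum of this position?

0

Compute the nim-sum pairwise:
3 ^ 10 = 9
9 ^ 8 = 1
1 ^ 3 = 2
2 ^ 2 = 0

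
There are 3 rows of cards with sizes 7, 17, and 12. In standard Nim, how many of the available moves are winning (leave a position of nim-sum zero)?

1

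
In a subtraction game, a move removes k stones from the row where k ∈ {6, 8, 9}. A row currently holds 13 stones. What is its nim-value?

Build the Grundy sequence with g(k) = mex{g(k−s) : s ∈ {6, 8, 9}, s ≤ k}:
g(0) = mex{} = 0
g(1) = mex{} = 0
g(2) = mex{} = 0
g(3) = mex{} = 0
g(4) = mex{} = 0
g(5) = mex{} = 0
g(6) = mex{0} = 1
g(7) = mex{0} = 1
g(8) = mex{0} = 1
g(9) = mex{0} = 1
g(10) = mex{0} = 1
g(11) = mex{0} = 1
g(12) = mex{0,1} = 2
g(13) = mex{0,1} = 2
So g(13) = 2.

2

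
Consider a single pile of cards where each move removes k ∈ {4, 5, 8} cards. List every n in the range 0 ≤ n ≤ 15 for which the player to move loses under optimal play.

0, 1, 2, 3, 12, 13, 14, 15

Compute g(0), g(1), … for moves {4, 5, 8}:
k:     0  1  2  3  4  5  6  7  8  9 10 11 12 13 14 15
g(k):  0  0  0  0  1  1  1  1  2  2  2  2  0  0  0  0
The P-positions (g = 0) in 0..15 are 0, 1, 2, 3, 12, 13, 14, 15.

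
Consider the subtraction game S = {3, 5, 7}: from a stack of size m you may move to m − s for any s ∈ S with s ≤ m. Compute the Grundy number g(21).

Build the Grundy sequence with g(k) = mex{g(k−s) : s ∈ {3, 5, 7}, s ≤ k}:
k:     0  1  2  3  4  5  6  7  8  9 10 11 12 13 14 15 16 17 18 19 20 21
g(k):  0  0  0  1  1  1  2  2  2  3  0  0  0  1  1  1  2  2  2  3  0  0
So g(21) = 0.

0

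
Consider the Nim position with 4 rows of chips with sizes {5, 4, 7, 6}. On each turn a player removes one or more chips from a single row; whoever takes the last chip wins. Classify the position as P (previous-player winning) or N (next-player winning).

Bitwise XOR of the heap sizes:
  101  (5)
  100  (4)
  111  (7)
  110  (6)
  ---
  000  (0)
The nim-sum is 0, so this is a P-position: the player to move is in a losing position under optimal play.

P-position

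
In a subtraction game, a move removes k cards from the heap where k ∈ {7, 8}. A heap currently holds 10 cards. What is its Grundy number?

Build the Grundy sequence with g(k) = mex{g(k−s) : s ∈ {7, 8}, s ≤ k}:
k:     0  1  2  3  4  5  6  7  8  9 10
g(k):  0  0  0  0  0  0  0  1  1  1  1
So g(10) = 1.

1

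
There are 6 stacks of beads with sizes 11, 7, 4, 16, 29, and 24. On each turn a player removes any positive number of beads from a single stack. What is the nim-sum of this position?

29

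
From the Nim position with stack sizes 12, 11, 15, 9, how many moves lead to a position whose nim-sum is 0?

Write each in binary and XOR column by column:
  1100  (12)
  1011  (11)
  1111  (15)
  1001  (9)
  ----
  0001  (1)
The overall nim-sum is X = 1. A stack of size p has a winning move iff p XOR X < p (reduce it to p XOR X).
  12: 12 XOR 1 = 13 ≥ 12 — no move.
  11: 11 XOR 1 = 10 < 11 — winning move (to 10).
  15: 15 XOR 1 = 14 < 15 — winning move (to 14).
  9: 9 XOR 1 = 8 < 9 — winning move (to 8).
That gives 3 winning moves.

3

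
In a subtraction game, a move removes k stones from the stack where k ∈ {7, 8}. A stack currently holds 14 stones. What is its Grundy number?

2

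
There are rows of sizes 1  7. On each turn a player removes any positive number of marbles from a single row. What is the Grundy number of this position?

6

Compute the nim-sum pairwise:
1 ^ 7 = 6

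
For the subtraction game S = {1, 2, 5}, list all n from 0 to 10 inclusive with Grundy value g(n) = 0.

Grundy values for subtraction set {1, 2, 5}:
g(0) = mex{} = 0
g(1) = mex{0} = 1
g(2) = mex{0,1} = 2
g(3) = mex{1,2} = 0
g(4) = mex{0,2} = 1
g(5) = mex{0,1} = 2
g(6) = mex{1,2} = 0
g(7) = mex{0,2} = 1
g(8) = mex{0,1} = 2
g(9) = mex{1,2} = 0
g(10) = mex{0,2} = 1
The P-positions (g = 0) in 0..10 are 0, 3, 6, 9.

0, 3, 6, 9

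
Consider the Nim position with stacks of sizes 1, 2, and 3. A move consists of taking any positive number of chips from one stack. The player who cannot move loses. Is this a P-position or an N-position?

In binary:
  01  (1)
  10  (2)
  11  (3)
  --
  00  (0)
The nim-sum is 0, so this is a P-position: the player to move is in a losing position under optimal play.

P-position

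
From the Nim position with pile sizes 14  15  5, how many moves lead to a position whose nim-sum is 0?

Compute the nim-sum pairwise:
14 XOR 15 = 1
1 XOR 5 = 4
The overall nim-sum is X = 4. A pile of size p has a winning move iff p XOR X < p (reduce it to p XOR X).
  14: 14 XOR 4 = 10 < 14 — winning move (to 10).
  15: 15 XOR 4 = 11 < 15 — winning move (to 11).
  5: 5 XOR 4 = 1 < 5 — winning move (to 1).
That gives 3 winning moves.

3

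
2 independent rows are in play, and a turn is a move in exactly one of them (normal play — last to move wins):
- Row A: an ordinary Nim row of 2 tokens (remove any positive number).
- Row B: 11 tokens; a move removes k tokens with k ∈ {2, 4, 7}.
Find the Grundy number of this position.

Row A is a plain Nim row of size 2, so its Grundy value is 2.
Grundy values for row B (subtraction set {2, 4, 7}):
g(0) = mex{} = 0
g(1) = mex{} = 0
g(2) = mex{0} = 1
g(3) = mex{0} = 1
g(4) = mex{0,1} = 2
g(5) = mex{0,1} = 2
g(6) = mex{1,2} = 0
g(7) = mex{0,1,2} = 3
g(8) = mex{0,2} = 1
g(9) = mex{1,2,3} = 0
g(10) = mex{0,1} = 2
g(11) = mex{0,2,3} = 1
So g(11) = 1.
By the Sprague-Grundy theorem, the Grundy value of a sum of independent games is the XOR of the component values.
Combined value = 2 ⊕ 1 = 3.

3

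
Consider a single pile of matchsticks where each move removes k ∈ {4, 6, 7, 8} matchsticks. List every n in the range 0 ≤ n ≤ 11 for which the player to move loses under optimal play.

0, 1, 2, 3

Build the Grundy sequence with g(k) = mex{g(k−s) : s ∈ {4, 6, 7, 8}, s ≤ k}:
g(0) = mex{} = 0
g(1) = mex{} = 0
g(2) = mex{} = 0
g(3) = mex{} = 0
g(4) = mex{0} = 1
g(5) = mex{0} = 1
g(6) = mex{0} = 1
g(7) = mex{0} = 1
g(8) = mex{0,1} = 2
g(9) = mex{0,1} = 2
g(10) = mex{0,1} = 2
g(11) = mex{0,1} = 2
The P-positions (g = 0) in 0..11 are 0, 1, 2, 3.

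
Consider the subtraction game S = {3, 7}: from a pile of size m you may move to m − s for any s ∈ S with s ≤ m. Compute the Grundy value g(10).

0

Grundy values for subtraction set {3, 7}:
g(0) = mex{} = 0
g(1) = mex{} = 0
g(2) = mex{} = 0
g(3) = mex{0} = 1
g(4) = mex{0} = 1
g(5) = mex{0} = 1
g(6) = mex{1} = 0
g(7) = mex{0,1} = 2
g(8) = mex{0,1} = 2
g(9) = mex{0} = 1
g(10) = mex{1,2} = 0
So g(10) = 0.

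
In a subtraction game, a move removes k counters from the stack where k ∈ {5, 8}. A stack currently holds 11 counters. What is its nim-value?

Build the Grundy sequence with g(k) = mex{g(k−s) : s ∈ {5, 8}, s ≤ k}:
k:     0  1  2  3  4  5  6  7  8  9 10 11
g(k):  0  0  0  0  0  1  1  1  1  1  2  2
So g(11) = 2.

2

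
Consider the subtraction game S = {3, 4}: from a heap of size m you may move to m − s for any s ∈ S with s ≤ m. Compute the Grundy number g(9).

0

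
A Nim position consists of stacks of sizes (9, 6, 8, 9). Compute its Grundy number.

14

Compute the nim-sum pairwise:
9 XOR 6 = 15
15 XOR 8 = 7
7 XOR 9 = 14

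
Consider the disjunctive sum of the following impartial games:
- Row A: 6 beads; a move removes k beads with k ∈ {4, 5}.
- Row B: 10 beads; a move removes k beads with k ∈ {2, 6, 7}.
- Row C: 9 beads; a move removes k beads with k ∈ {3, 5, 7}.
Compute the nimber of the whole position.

Grundy values for row A (subtraction set {4, 5}):
k:     0  1  2  3  4  5  6
g(k):  0  0  0  0  1  1  1
So g(6) = 1.
Build the Grundy sequence for row B with g(k) = mex{g(k−s) : s ∈ {2, 6, 7}, s ≤ k}:
g(0) = mex{} = 0
g(1) = mex{} = 0
g(2) = mex{0} = 1
g(3) = mex{0} = 1
g(4) = mex{1} = 0
g(5) = mex{1} = 0
g(6) = mex{0} = 1
g(7) = mex{0} = 1
g(8) = mex{0,1} = 2
g(9) = mex{1} = 0
g(10) = mex{0,1,2} = 3
So g(10) = 3.
Grundy values for row C (subtraction set {3, 5, 7}):
k:     0  1  2  3  4  5  6  7  8  9
g(k):  0  0  0  1  1  1  2  2  2  3
So g(9) = 3.
The value of a disjunctive sum is the nim-sum of the parts.
Combined value = 1 ⊕ 3 ⊕ 3 = 1.

1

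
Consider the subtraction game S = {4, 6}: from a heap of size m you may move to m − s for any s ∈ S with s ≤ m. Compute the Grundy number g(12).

0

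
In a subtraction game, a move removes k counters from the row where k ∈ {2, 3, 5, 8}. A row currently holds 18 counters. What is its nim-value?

0

Grundy values for subtraction set {2, 3, 5, 8}:
k:     0  1  2  3  4  5  6  7  8  9 10 11 12 13 14 15 16 17 18
g(k):  0  0  1  1  2  2  3  0  4  1  3  0  4  1  2  2  3  0  0
So g(18) = 0.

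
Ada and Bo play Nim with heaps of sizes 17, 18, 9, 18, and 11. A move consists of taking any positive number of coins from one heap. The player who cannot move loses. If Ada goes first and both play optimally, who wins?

Ada wins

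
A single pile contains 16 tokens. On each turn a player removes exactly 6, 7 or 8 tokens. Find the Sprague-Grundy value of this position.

0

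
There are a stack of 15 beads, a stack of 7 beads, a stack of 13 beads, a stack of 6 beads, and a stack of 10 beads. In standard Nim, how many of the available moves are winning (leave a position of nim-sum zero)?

3

Compute the nim-sum pairwise:
15 ⊕ 7 = 8
8 ⊕ 13 = 5
5 ⊕ 6 = 3
3 ⊕ 10 = 9
The overall nim-sum is X = 9. A stack of size p has a winning move iff p XOR X < p (reduce it to p XOR X).
  15: 15 XOR 9 = 6 < 15 — winning move (to 6).
  7: 7 XOR 9 = 14 ≥ 7 — no move.
  13: 13 XOR 9 = 4 < 13 — winning move (to 4).
  6: 6 XOR 9 = 15 ≥ 6 — no move.
  10: 10 XOR 9 = 3 < 10 — winning move (to 3).
That gives 3 winning moves.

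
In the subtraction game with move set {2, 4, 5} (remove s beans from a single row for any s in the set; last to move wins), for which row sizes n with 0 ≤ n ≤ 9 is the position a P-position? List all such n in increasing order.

0, 1, 7, 8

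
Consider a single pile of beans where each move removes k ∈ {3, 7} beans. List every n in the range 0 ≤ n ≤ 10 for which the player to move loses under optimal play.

0, 1, 2, 6, 10

Build the Grundy sequence with g(k) = mex{g(k−s) : s ∈ {3, 7}, s ≤ k}:
k:     0  1  2  3  4  5  6  7  8  9 10
g(k):  0  0  0  1  1  1  0  2  2  1  0
The P-positions (g = 0) in 0..10 are 0, 1, 2, 6, 10.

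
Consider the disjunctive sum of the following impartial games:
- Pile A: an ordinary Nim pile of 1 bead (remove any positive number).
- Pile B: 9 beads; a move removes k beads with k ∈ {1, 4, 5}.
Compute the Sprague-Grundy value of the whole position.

Pile A is a plain Nim pile of size 1, so its Grundy value is 1.
Grundy values for pile B (subtraction set {1, 4, 5}):
k:     0  1  2  3  4  5  6  7  8  9
g(k):  0  1  0  1  2  3  2  3  0  1
So g(9) = 1.
By the Sprague-Grundy theorem, the Grundy value of a sum of independent games is the XOR of the component values.
Combined value = 1 ⊕ 1 = 0.

0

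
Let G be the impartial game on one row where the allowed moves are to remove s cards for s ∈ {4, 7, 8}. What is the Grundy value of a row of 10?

Grundy values for subtraction set {4, 7, 8}:
g(0) = mex{} = 0
g(1) = mex{} = 0
g(2) = mex{} = 0
g(3) = mex{} = 0
g(4) = mex{0} = 1
g(5) = mex{0} = 1
g(6) = mex{0} = 1
g(7) = mex{0} = 1
g(8) = mex{0,1} = 2
g(9) = mex{0,1} = 2
g(10) = mex{0,1} = 2
So g(10) = 2.

2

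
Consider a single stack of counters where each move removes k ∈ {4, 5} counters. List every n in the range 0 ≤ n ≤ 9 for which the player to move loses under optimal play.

Build the Grundy sequence with g(k) = mex{g(k−s) : s ∈ {4, 5}, s ≤ k}:
g(0) = mex{} = 0
g(1) = mex{} = 0
g(2) = mex{} = 0
g(3) = mex{} = 0
g(4) = mex{0} = 1
g(5) = mex{0} = 1
g(6) = mex{0} = 1
g(7) = mex{0} = 1
g(8) = mex{0,1} = 2
g(9) = mex{1} = 0
The P-positions (g = 0) in 0..9 are 0, 1, 2, 3, 9.

0, 1, 2, 3, 9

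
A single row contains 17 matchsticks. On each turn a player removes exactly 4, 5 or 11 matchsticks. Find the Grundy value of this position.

Compute g(0), g(1), … for moves {4, 5, 11}:
k:     0  1  2  3  4  5  6  7  8  9 10 11 12 13 14 15 16 17
g(k):  0  0  0  0  1  1  1  1  2  0  0  2  3  1  1  3  0  0
So g(17) = 0.

0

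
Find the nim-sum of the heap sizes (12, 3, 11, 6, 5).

7

Nim-sum: 12 XOR 3 XOR 11 XOR 6 XOR 5 = 7.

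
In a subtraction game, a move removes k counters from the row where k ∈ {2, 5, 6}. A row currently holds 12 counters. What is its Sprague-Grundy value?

0

Compute g(0), g(1), … for moves {2, 5, 6}:
k:     0  1  2  3  4  5  6  7  8  9 10 11 12
g(k):  0  0  1  1  0  2  1  3  0  2  1  0  0
So g(12) = 0.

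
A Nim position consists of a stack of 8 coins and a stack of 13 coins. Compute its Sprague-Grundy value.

5

In binary:
  1000  (8)
  1101  (13)
  ----
  0101  (5)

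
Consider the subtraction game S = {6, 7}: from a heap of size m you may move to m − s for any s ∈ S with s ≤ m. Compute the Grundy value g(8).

1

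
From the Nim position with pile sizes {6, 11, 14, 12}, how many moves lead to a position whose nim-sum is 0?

3

Bitwise XOR of the heap sizes:
  0110  (6)
  1011  (11)
  1110  (14)
  1100  (12)
  ----
  1111  (15)
The overall nim-sum is X = 15. A pile of size p has a winning move iff p XOR X < p (reduce it to p XOR X).
  6: 6 XOR 15 = 9 ≥ 6 — no move.
  11: 11 XOR 15 = 4 < 11 — winning move (to 4).
  14: 14 XOR 15 = 1 < 14 — winning move (to 1).
  12: 12 XOR 15 = 3 < 12 — winning move (to 3).
That gives 3 winning moves.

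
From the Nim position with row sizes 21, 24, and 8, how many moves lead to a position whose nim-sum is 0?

Nim-sum: 21 ^ 24 ^ 8 = 5.
The overall nim-sum is X = 5. A row of size p has a winning move iff p XOR X < p (reduce it to p XOR X).
  21: 21 XOR 5 = 16 < 21 — winning move (to 16).
  24: 24 XOR 5 = 29 ≥ 24 — no move.
  8: 8 XOR 5 = 13 ≥ 8 — no move.
That gives 1 winning move.

1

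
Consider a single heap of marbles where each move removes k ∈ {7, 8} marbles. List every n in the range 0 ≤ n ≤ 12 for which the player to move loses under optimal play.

0, 1, 2, 3, 4, 5, 6

Grundy values for subtraction set {7, 8}:
k:     0  1  2  3  4  5  6  7  8  9 10 11 12
g(k):  0  0  0  0  0  0  0  1  1  1  1  1  1
The P-positions (g = 0) in 0..12 are 0, 1, 2, 3, 4, 5, 6.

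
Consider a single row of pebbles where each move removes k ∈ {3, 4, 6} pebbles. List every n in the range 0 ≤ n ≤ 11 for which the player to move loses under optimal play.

0, 1, 2, 9, 10, 11

Grundy values for subtraction set {3, 4, 6}:
g(0) = mex{} = 0
g(1) = mex{} = 0
g(2) = mex{} = 0
g(3) = mex{0} = 1
g(4) = mex{0} = 1
g(5) = mex{0} = 1
g(6) = mex{0,1} = 2
g(7) = mex{0,1} = 2
g(8) = mex{0,1} = 2
g(9) = mex{1,2} = 0
g(10) = mex{1,2} = 0
g(11) = mex{1,2} = 0
The P-positions (g = 0) in 0..11 are 0, 1, 2, 9, 10, 11.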